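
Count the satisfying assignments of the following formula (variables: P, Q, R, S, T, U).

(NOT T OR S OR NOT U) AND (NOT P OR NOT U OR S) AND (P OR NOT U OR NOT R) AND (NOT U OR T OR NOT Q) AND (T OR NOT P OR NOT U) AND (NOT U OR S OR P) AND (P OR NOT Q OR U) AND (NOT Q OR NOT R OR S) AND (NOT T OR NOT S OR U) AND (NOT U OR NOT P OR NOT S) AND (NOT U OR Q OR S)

19

There are 2^6 = 64 truth assignments over (P, Q, R, S, T, U).
Split on T. With T = true, the clauses containing T are satisfied and NOT T drops from the rest; 7 of the 2^5 = 32 assignments to the other variables satisfy what remains.
With T = false, by the same count on the reduced clause set, 12 assignments work.
Total: 7 + 12 = 19.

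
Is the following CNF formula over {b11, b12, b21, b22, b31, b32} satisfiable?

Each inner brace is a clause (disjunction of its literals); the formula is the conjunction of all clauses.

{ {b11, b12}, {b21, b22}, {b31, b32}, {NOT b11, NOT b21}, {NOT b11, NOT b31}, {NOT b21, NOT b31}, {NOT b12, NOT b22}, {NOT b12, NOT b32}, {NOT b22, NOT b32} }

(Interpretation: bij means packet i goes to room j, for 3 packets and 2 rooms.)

Branch on b11: set b11 = true.
Unit clause (NOT b21) forces b21 = false.
Unit clause (b22) forces b22 = true.
Unit clause (NOT b31) forces b31 = false.
Unit clause (b32) forces b32 = true.
That conflicts with the unit clause (NOT b32).
So b11 must be the other value — set b11 = false.
Unit clause (b12) forces b12 = true.
Unit clause (NOT b22) forces b22 = false.
Unit clause (b21) forces b21 = true.
Unit clause (NOT b31) forces b31 = false.
Unit clause (b32) forces b32 = true.
That conflicts with the unit clause (NOT b32).
Either choice for b11 ends in contradiction.
No assignment satisfies every clause.

No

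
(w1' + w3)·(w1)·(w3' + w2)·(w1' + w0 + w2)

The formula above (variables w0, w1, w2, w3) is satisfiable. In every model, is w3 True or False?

Suppose w3 = 0.
The clause (w1') is unit, so w1 = 0.
Now (w1) is unsatisfied and unit — conflict.
So every satisfying assignment has w3 = True.

True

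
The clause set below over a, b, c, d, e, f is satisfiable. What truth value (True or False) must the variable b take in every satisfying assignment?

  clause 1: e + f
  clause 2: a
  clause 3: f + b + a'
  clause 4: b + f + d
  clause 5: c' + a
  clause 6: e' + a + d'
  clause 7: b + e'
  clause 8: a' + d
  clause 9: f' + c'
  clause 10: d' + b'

Suppose b = 1.
(a) alone gives a = 1.
(d) alone gives d = 1.
Now (d') is unsatisfied and unit — conflict.
So every satisfying assignment has b = False.

False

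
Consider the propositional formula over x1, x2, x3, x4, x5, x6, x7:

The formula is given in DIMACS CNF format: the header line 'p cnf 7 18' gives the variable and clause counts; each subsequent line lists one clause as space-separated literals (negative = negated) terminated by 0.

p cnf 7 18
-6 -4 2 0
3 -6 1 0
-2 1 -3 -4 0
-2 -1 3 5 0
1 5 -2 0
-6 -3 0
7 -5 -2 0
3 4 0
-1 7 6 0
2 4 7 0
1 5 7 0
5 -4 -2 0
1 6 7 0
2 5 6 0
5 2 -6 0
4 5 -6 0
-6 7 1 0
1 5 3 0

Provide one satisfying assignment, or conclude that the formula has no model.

Suppose x6 = False.
Suppose x3 = True.
Suppose x1 = False.
From the singleton clause (x7), x7 = True.
Suppose x2 = False.
From the singleton clause (x5), x5 = True.
All clauses hold; x4 can take either value.

x1=False; x2=False; x3=True; x4=False; x5=True; x6=False; x7=True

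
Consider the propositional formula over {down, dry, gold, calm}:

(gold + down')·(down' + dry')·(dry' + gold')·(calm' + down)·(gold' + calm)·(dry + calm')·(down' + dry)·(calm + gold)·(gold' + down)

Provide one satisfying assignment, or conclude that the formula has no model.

UNSATISFIABLE

Suppose gold = 1.
From the singleton clause (dry'), dry = 0.
From the singleton clause (calm), calm = 1.
Now (calm') is unsatisfied and unit — conflict.
So gold must be the other value — set gold = 0.
From the singleton clause (down'), down = 0.
From the singleton clause (calm'), calm = 0.
Now (calm) is unsatisfied and unit — conflict.
Both values of gold lead to a conflict.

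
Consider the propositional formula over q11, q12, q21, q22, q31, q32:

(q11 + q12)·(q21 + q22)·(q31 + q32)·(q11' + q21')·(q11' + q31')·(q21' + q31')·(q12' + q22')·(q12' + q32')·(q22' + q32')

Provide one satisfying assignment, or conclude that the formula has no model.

UNSATISFIABLE

Case q11 = 1:
Unit clause (q21') forces q21 = 0.
Unit clause (q22) forces q22 = 1.
Unit clause (q31') forces q31 = 0.
Unit clause (q32) forces q32 = 1.
That conflicts with the unit clause (q32').
Undo q11 and try q11 = 0.
Unit clause (q12) forces q12 = 1.
Unit clause (q22') forces q22 = 0.
Unit clause (q21) forces q21 = 1.
Unit clause (q31') forces q31 = 0.
Unit clause (q32) forces q32 = 1.
That conflicts with the unit clause (q32').
Both values of q11 lead to a conflict.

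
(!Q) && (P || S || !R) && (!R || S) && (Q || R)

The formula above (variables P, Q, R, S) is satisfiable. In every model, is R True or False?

True

Suppose R = false.
Unit clause (!Q) forces Q = false.
That conflicts with the unit clause (Q).
So every satisfying assignment has R = True.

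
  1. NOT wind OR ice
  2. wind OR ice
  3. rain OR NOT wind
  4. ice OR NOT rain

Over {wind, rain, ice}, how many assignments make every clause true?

There are 2^3 = 8 truth assignments over (wind, rain, ice).
Check each against the 4 clauses (columns in the order wind, rain, ice):
  F F F  ✗ fails (wind OR ice)
  F F T  ✓ satisfies all
  F T F  ✗ fails (wind OR ice)
  F T T  ✓ satisfies all
  T F F  ✗ fails (NOT wind OR ice)
  T F T  ✗ fails (rain OR NOT wind)
  T T F  ✗ fails (NOT wind OR ice)
  T T T  ✓ satisfies all
3 of the 8 rows are models.

3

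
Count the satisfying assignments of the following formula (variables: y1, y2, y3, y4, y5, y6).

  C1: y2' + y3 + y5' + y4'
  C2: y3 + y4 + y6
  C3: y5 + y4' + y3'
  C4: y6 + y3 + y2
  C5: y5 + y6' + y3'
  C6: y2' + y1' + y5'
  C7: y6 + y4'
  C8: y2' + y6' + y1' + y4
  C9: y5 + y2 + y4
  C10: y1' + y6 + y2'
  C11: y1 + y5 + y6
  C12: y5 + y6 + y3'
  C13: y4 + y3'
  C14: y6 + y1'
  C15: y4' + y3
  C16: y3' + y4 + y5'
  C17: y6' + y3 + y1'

6

There are 2^6 = 64 truth assignments over (y1, y2, y3, y4, y5, y6).
Split on y6. With y6 = 1, the clauses containing y6 are satisfied and y6' drops from the rest; 6 of the 2^5 = 32 assignments to the other variables satisfy what remains.
With y6 = 0, by the same count on the reduced clause set, 0 assignments work.
(One model: y1=F, y2=F, y3=F, y4=F, y5=T, y6=T.)
Total: 6 + 0 = 6.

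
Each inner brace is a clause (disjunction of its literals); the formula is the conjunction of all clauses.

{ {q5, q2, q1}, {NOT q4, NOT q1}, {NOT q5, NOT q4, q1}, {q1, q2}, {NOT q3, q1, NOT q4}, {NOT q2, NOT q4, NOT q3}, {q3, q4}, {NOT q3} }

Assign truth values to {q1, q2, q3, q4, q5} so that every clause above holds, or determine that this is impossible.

q1=false, q2=true, q3=false, q4=true, q5=false

Unit clause (NOT q3) forces q3 = false.
Unit clause (q4) forces q4 = true.
Unit clause (NOT q1) forces q1 = false.
Unit clause (NOT q5) forces q5 = false.
Unit clause (q2) forces q2 = true.
This assignment satisfies each clause.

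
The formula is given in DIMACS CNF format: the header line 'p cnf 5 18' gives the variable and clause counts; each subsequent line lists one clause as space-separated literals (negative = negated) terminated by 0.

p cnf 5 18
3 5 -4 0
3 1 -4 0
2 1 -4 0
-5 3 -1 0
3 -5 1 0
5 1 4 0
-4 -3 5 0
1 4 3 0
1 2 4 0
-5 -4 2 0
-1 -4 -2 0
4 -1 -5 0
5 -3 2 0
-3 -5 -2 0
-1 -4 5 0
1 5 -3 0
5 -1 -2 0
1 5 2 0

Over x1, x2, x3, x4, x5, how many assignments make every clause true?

There are 2^5 = 32 truth assignments over (x1, x2, x3, x4, x5).
Split on x4. With x4 = True, the clauses containing x4 are satisfied and ¬x4 drops from the rest; 0 of the 2^4 = 16 assignments to the other variables satisfy what remains.
With x4 = False, by the same count on the reduced clause set, 1 assignment works.
Total: 0 + 1 = 1.

1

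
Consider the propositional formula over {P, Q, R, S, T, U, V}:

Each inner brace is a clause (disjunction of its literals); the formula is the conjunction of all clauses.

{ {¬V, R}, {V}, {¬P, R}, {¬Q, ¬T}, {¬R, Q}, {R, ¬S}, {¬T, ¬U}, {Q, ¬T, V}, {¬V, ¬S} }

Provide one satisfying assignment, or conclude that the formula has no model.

The clause (V) is unit, so V = True.
The clause (R) is unit, so R = True.
The clause (Q) is unit, so Q = True.
The clause (¬T) is unit, so T = False.
The clause (¬S) is unit, so S = False.
Every clause is now satisfied; P, U are unconstrained.

P: False; Q: True; R: True; S: False; T: False; U: False; V: True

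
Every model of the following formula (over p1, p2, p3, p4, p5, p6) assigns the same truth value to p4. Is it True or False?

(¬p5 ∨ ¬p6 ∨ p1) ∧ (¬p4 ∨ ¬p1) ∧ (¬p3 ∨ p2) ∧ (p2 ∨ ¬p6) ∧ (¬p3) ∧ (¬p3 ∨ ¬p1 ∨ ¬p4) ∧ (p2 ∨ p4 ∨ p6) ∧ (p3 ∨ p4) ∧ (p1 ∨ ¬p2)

True

Suppose p4 = False.
(¬p3) alone gives p3 = False.
Now (p3) is unsatisfied and unit — conflict.
So every satisfying assignment has p4 = True.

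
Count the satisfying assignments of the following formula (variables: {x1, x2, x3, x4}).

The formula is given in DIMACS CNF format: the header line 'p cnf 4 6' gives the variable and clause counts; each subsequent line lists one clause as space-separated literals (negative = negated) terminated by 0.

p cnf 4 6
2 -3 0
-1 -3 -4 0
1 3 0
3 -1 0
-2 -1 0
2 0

2

There are 2^4 = 16 truth assignments over (x1, x2, x3, x4).
Check each against the 6 clauses (columns in the order x1, x2, x3, x4):
  F F F F  ✗ fails (x1 ∨ x3)
  F F F T  ✗ fails (x1 ∨ x3)
  F F T F  ✗ fails (x2 ∨ ¬x3)
  F F T T  ✗ fails (x2 ∨ ¬x3)
  F T F F  ✗ fails (x1 ∨ x3)
  F T F T  ✗ fails (x1 ∨ x3)
  F T T F  ✓ satisfies all
  F T T T  ✓ satisfies all
  T F F F  ✗ fails (x3 ∨ ¬x1)
  T F F T  ✗ fails (x3 ∨ ¬x1)
  T F T F  ✗ fails (x2 ∨ ¬x3)
  T F T T  ✗ fails (x2 ∨ ¬x3)
  T T F F  ✗ fails (x3 ∨ ¬x1)
  T T F T  ✗ fails (x3 ∨ ¬x1)
  T T T F  ✗ fails (¬x2 ∨ ¬x1)
  T T T T  ✗ fails (¬x1 ∨ ¬x3 ∨ ¬x4)
2 of the 16 rows are models.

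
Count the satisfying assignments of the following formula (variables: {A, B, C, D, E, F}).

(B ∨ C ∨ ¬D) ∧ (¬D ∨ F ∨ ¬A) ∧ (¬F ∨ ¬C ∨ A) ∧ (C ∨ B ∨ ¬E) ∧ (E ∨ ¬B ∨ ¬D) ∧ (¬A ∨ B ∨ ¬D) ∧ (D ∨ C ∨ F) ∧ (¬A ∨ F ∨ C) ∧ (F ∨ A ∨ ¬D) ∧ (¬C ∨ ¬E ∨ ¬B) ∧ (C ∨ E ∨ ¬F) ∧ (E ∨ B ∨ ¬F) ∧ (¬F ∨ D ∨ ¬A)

9

There are 2^6 = 64 truth assignments over (A, B, C, D, E, F).
Split on E. With E = True, the clauses containing E are satisfied and ¬E drops from the rest; 5 of the 2^5 = 32 assignments to the other variables satisfy what remains.
With E = False, by the same count on the reduced clause set, 4 assignments work.
Total: 5 + 4 = 9.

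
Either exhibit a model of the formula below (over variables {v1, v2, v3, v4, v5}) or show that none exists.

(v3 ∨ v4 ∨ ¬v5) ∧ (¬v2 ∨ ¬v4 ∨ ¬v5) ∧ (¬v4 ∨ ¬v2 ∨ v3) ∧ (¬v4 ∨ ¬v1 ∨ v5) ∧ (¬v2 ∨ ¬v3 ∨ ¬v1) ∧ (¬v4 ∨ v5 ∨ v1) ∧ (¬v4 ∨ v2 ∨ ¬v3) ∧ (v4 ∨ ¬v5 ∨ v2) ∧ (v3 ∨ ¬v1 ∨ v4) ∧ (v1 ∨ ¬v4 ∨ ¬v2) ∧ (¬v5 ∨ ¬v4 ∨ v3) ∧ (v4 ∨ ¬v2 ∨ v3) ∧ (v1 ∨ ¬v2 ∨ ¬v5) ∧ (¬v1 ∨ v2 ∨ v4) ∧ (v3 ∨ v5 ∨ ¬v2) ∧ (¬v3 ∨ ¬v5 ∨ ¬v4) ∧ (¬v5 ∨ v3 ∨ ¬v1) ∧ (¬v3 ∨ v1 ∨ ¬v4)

Suppose v3 = True.
Suppose v2 = True.
(¬v1) alone gives v1 = False.
(¬v4) alone gives v4 = False.
(¬v5) alone gives v5 = False.
All clauses are satisfied.

v1: False; v2: True; v3: True; v4: False; v5: False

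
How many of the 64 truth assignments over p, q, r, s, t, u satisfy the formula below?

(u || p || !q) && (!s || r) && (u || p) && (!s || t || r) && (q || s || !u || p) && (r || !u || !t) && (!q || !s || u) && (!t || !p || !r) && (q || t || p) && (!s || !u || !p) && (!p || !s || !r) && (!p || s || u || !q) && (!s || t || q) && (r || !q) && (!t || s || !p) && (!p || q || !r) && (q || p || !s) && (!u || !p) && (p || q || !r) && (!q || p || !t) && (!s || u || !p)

There are 2^6 = 64 truth assignments over (p, q, r, s, t, u).
Split on u. With u = true, the clauses containing u are satisfied and !u drops from the rest; 2 of the 2^5 = 32 assignments to the other variables satisfy what remains.
With u = false, by the same count on the reduced clause set, 1 assignment works.
(One model: p=F, q=T, r=T, s=F, t=F, u=T.)
Total: 2 + 1 = 3.

3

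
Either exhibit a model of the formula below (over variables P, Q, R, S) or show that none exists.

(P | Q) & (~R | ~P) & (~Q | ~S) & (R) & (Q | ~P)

P: 0, Q: 1, R: 1, S: 0

From the singleton clause (R), R = 1.
From the singleton clause (~P), P = 0.
From the singleton clause (Q), Q = 1.
From the singleton clause (~S), S = 0.
This assignment satisfies each clause.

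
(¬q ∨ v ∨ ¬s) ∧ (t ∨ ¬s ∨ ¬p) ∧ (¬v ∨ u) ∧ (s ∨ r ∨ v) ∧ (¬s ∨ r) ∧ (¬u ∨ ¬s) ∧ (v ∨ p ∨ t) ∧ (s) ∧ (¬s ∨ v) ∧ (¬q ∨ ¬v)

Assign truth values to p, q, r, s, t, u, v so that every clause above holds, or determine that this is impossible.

UNSATISFIABLE

From the singleton clause (s), s = True.
From the singleton clause (r), r = True.
From the singleton clause (¬u), u = False.
From the singleton clause (¬v), v = False.
But (v) is also a unit clause — contradiction.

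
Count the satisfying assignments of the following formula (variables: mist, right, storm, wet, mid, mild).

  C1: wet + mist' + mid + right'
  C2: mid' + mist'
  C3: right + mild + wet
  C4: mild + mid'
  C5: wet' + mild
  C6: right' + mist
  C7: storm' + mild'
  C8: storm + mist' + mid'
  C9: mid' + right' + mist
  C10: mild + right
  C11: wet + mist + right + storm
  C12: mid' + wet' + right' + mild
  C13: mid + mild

There are 2^6 = 64 truth assignments over (mist, right, storm, wet, mid, mild).
Split on storm. With storm = 1, the clauses containing storm are satisfied and storm' drops from the rest; 0 of the 2^5 = 32 assignments to the other variables satisfy what remains.
With storm = 0, by the same count on the reduced clause set, 5 assignments work.
(One model: mist=F, right=F, storm=F, wet=T, mid=F, mild=T.)
Total: 0 + 5 = 5.

5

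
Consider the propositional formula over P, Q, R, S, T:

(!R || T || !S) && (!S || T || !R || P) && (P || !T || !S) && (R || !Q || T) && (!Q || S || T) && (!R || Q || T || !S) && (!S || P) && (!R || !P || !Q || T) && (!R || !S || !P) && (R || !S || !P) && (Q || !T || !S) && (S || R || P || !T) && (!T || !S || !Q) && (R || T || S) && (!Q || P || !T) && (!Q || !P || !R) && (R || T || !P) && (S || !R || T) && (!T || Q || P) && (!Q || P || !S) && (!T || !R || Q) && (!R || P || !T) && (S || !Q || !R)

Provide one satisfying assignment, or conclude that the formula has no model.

P=true,  Q=false,  R=false,  S=false,  T=true

Suppose S = false.
Suppose Q = false.
Suppose R = false.
From the singleton clause (T), T = true.
From the singleton clause (P), P = true.
This assignment satisfies each clause.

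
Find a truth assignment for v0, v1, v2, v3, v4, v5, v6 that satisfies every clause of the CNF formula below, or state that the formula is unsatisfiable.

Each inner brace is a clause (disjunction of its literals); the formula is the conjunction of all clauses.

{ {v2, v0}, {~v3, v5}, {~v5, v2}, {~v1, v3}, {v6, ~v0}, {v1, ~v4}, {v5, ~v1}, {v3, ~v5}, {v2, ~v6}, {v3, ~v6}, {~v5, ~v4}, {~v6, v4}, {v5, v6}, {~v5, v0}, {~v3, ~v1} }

Suppose v2 = 1.
Suppose v3 = 0.
The clause (~v1) is unit, so v1 = 0.
The clause (~v4) is unit, so v4 = 0.
The clause (~v5) is unit, so v5 = 0.
The clause (~v6) is unit, so v6 = 0.
That conflicts with the unit clause (v6).
Undo v3 and try v3 = 1.
The clause (v5) is unit, so v5 = 1.
The clause (~v4) is unit, so v4 = 0.
The clause (~v6) is unit, so v6 = 0.
The clause (~v0) is unit, so v0 = 0.
That conflicts with the unit clause (v0).
Both values of v3 lead to a conflict.
Undo v2 and try v2 = 0.
The clause (v0) is unit, so v0 = 1.
The clause (~v5) is unit, so v5 = 0.
The clause (~v3) is unit, so v3 = 0.
The clause (~v1) is unit, so v1 = 0.
The clause (v6) is unit, so v6 = 1.
That conflicts with the unit clause (~v6).
Both values of v2 lead to a conflict.

UNSATISFIABLE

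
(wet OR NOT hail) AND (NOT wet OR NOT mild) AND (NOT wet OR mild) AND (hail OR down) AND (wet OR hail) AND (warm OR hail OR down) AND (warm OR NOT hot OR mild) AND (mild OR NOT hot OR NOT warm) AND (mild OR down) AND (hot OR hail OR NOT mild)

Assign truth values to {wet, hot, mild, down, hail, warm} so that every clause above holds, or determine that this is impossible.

UNSATISFIABLE

Case wet = true:
The clause (NOT mild) is unit, so mild = false.
That conflicts with the unit clause (mild).
That branch fails; take wet = false instead.
The clause (NOT hail) is unit, so hail = false.
That conflicts with the unit clause (hail).
Neither wet = true nor wet = false works.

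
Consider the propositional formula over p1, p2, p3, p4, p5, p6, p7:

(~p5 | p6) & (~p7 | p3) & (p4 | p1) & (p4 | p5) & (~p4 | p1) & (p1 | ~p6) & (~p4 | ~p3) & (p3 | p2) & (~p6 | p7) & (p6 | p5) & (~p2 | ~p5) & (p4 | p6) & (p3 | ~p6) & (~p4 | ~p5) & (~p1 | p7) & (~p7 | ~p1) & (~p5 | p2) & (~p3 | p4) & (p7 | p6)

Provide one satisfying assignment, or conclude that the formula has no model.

Branch on p5: set p5 = 0.
The clause (p4) is unit, so p4 = 1.
The clause (p1) is unit, so p1 = 1.
The clause (~p3) is unit, so p3 = 0.
The clause (~p7) is unit, so p7 = 0.
But (p7) is also a unit clause — contradiction.
That branch fails; take p5 = 1 instead.
The clause (p6) is unit, so p6 = 1.
The clause (p1) is unit, so p1 = 1.
The clause (p7) is unit, so p7 = 1.
But (~p7) is also a unit clause — contradiction.
Either choice for p5 ends in contradiction.

UNSATISFIABLE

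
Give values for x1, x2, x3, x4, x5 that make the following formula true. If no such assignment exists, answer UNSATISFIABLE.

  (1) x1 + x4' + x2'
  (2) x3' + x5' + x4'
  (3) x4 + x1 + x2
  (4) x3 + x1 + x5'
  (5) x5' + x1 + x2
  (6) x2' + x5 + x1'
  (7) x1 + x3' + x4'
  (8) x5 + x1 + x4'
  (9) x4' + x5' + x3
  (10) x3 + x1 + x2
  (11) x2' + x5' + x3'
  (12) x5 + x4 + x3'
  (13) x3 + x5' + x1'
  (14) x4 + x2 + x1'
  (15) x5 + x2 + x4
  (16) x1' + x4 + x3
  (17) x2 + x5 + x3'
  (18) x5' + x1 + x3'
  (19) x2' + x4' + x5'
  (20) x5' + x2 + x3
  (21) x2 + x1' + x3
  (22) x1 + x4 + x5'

Try x1 = 0.
Try x4 = 0.
The clause (x2) is unit, so x2 = 1.
The clause (x5') is unit, so x5 = 0.
The clause (x3') is unit, so x3 = 0.
This assignment satisfies each clause.

x1: 0,  x2: 1,  x3: 0,  x4: 0,  x5: 0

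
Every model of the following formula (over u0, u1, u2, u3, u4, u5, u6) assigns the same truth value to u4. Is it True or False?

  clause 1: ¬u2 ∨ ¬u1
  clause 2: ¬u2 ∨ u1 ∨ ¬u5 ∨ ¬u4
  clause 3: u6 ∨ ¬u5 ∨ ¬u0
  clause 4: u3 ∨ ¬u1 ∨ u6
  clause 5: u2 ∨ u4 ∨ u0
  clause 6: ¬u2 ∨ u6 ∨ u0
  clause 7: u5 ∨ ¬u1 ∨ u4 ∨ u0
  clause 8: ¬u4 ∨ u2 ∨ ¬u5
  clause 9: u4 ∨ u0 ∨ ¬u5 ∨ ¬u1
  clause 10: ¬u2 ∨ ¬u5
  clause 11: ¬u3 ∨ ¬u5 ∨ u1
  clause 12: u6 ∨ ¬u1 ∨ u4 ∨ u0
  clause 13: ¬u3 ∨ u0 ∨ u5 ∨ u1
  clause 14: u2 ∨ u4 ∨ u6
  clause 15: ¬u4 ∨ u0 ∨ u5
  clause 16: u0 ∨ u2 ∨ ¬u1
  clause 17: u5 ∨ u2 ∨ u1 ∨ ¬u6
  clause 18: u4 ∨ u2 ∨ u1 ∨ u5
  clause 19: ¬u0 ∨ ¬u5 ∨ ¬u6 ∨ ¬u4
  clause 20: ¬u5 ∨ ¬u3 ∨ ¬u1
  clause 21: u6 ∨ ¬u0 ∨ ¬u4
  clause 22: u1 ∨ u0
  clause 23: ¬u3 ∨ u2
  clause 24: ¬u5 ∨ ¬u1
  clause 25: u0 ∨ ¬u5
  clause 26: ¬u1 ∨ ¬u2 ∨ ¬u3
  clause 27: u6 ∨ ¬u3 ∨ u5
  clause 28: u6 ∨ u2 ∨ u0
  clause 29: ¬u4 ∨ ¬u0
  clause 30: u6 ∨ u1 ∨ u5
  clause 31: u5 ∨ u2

False

Suppose u4 = True.
The clause (¬u0) is unit, so u0 = False.
The clause (u5) is unit, so u5 = True.
But (¬u5) is also a unit clause — contradiction.
So every satisfying assignment has u4 = False.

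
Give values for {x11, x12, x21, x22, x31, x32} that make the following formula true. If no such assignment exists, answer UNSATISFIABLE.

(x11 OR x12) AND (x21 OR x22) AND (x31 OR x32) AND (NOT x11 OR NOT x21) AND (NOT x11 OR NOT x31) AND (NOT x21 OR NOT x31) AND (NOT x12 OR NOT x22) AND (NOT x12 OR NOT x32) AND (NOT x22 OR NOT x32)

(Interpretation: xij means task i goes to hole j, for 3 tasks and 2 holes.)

Branch on x11: set x11 = true.
Unit clause (NOT x21) forces x21 = false.
Unit clause (x22) forces x22 = true.
Unit clause (NOT x31) forces x31 = false.
Unit clause (x32) forces x32 = true.
But (NOT x32) is also a unit clause — contradiction.
Undo x11 and try x11 = false.
Unit clause (x12) forces x12 = true.
Unit clause (NOT x22) forces x22 = false.
Unit clause (x21) forces x21 = true.
Unit clause (NOT x31) forces x31 = false.
Unit clause (x32) forces x32 = true.
But (NOT x32) is also a unit clause — contradiction.
Either choice for x11 ends in contradiction.

UNSATISFIABLE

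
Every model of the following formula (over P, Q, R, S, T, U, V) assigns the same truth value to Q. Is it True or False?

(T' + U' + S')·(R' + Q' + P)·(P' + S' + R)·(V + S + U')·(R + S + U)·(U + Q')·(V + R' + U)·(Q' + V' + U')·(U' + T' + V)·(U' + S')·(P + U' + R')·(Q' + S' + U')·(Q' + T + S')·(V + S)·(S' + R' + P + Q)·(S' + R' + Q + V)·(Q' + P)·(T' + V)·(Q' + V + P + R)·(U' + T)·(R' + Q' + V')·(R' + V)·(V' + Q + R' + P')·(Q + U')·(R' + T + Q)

False

Suppose Q = 1.
(U) alone gives U = 1.
(V') alone gives V = 0.
(S) alone gives S = 1.
Now (S') is unsatisfied and unit — conflict.
So every satisfying assignment has Q = False.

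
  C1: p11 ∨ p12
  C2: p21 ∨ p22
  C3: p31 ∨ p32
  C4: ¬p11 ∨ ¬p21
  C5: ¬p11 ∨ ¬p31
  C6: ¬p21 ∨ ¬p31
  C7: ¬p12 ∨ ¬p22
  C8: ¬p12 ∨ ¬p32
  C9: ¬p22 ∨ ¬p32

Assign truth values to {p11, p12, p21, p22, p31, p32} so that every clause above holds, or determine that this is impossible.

Try p11 = True.
Unit clause (¬p21) forces p21 = False.
Unit clause (p22) forces p22 = True.
Unit clause (¬p31) forces p31 = False.
Unit clause (p32) forces p32 = True.
That conflicts with the unit clause (¬p32).
That branch fails; take p11 = False instead.
Unit clause (p12) forces p12 = True.
Unit clause (¬p22) forces p22 = False.
Unit clause (p21) forces p21 = True.
Unit clause (¬p31) forces p31 = False.
Unit clause (p32) forces p32 = True.
That conflicts with the unit clause (¬p32).
Both values of p11 lead to a conflict.

UNSATISFIABLE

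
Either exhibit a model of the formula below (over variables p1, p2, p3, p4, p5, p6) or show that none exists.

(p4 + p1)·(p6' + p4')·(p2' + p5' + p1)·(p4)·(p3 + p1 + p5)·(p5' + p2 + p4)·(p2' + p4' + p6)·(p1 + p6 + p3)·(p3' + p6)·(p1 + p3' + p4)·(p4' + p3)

(p4) alone gives p4 = 1.
(p6') alone gives p6 = 0.
(p2') alone gives p2 = 0.
(p3') alone gives p3 = 0.
But (p3) is also a unit clause — contradiction.

UNSATISFIABLE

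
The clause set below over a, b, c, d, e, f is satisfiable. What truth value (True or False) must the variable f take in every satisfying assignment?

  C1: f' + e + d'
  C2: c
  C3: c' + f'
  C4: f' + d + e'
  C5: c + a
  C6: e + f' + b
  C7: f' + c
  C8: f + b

Suppose f = 1.
The clause (c) is unit, so c = 1.
Now (c') is unsatisfied and unit — conflict.
So every satisfying assignment has f = False.

False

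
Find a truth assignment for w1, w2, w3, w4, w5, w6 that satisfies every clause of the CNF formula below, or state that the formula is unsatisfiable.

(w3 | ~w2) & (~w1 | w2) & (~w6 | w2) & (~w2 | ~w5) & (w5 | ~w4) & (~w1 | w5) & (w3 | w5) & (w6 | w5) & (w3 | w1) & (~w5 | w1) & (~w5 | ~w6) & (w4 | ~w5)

w1: 0, w2: 1, w3: 1, w4: 0, w5: 0, w6: 1

Try w3 = 1.
Try w1 = 0.
Unit clause (~w5) forces w5 = 0.
Unit clause (~w4) forces w4 = 0.
Unit clause (w6) forces w6 = 1.
Unit clause (w2) forces w2 = 1.
All clauses are satisfied.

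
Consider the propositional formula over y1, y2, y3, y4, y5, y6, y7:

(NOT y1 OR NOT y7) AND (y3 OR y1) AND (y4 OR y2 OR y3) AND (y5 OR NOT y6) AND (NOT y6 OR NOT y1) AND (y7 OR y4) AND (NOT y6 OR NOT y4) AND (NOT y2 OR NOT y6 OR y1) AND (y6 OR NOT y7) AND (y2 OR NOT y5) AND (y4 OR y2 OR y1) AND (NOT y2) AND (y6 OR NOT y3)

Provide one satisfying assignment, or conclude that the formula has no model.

y1 ↦ true; y2 ↦ false; y3 ↦ false; y4 ↦ true; y5 ↦ false; y6 ↦ false; y7 ↦ false

From the singleton clause (NOT y2), y2 = false.
From the singleton clause (NOT y5), y5 = false.
From the singleton clause (NOT y6), y6 = false.
From the singleton clause (NOT y7), y7 = false.
From the singleton clause (y4), y4 = true.
From the singleton clause (NOT y3), y3 = false.
From the singleton clause (y1), y1 = true.
Every clause now holds.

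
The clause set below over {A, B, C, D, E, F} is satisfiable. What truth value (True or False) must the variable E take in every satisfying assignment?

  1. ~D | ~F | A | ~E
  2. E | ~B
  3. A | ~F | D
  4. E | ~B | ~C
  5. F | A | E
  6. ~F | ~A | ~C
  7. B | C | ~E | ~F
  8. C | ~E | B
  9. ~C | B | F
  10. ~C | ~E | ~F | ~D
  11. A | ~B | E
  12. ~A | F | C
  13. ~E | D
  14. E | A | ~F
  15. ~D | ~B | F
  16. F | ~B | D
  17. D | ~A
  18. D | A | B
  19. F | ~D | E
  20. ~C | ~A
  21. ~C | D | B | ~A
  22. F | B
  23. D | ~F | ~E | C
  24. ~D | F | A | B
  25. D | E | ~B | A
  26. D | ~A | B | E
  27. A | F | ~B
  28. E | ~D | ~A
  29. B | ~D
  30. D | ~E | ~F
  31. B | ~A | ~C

Suppose E = 0.
From the singleton clause (~B), B = 0.
From the singleton clause (F), F = 1.
From the singleton clause (A), A = 1.
From the singleton clause (~C), C = 0.
From the singleton clause (D), D = 1.
That conflicts with the unit clause (~D).
So every satisfying assignment has E = True.

True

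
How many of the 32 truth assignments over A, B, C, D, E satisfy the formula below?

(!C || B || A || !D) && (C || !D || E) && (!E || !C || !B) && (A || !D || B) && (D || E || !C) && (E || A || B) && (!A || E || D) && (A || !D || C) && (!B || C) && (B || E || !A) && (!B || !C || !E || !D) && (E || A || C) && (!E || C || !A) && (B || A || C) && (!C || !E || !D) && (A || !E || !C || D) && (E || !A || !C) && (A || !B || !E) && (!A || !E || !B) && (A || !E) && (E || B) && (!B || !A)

2

There are 2^5 = 32 truth assignments over (A, B, C, D, E).
Split on B. With B = true, the clauses containing B are satisfied and !B drops from the rest; 1 of the 2^4 = 16 assignments to the other variables satisfy what remains.
With B = false, by the same count on the reduced clause set, 1 assignment works.
(One model: A=F, B=T, C=T, D=T, E=F.)
Total: 1 + 1 = 2.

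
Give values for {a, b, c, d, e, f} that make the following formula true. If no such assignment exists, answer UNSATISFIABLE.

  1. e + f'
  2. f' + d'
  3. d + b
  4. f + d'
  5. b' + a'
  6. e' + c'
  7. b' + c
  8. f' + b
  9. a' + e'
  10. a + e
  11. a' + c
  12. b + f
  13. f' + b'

Branch on e: set e = 1.
(c') alone gives c = 0.
(b') alone gives b = 0.
(d) alone gives d = 1.
(f') alone gives f = 0.
But (f) is also a unit clause — contradiction.
Backtrack on e: now try e = 0.
(f') alone gives f = 0.
(d') alone gives d = 0.
(b) alone gives b = 1.
(a') alone gives a = 0.
But (a) is also a unit clause — contradiction.
Either choice for e ends in contradiction.

UNSATISFIABLE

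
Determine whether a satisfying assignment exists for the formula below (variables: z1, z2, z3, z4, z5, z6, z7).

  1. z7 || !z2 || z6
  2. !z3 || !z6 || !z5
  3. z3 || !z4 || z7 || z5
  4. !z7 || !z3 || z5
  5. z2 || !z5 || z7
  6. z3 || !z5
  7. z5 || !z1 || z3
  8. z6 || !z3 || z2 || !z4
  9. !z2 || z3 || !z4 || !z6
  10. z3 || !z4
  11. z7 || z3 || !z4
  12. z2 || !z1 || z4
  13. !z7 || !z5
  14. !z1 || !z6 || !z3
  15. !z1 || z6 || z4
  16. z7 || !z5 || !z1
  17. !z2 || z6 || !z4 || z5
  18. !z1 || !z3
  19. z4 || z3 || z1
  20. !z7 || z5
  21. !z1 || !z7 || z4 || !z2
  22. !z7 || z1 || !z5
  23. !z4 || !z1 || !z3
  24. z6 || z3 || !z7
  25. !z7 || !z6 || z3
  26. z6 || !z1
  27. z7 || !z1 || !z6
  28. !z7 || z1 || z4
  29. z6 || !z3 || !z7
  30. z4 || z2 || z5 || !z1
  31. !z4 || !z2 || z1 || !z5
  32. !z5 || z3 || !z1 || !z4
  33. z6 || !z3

Case z3 = true:
Unit clause (!z1) forces z1 = false.
Unit clause (z6) forces z6 = true.
Unit clause (!z5) forces z5 = false.
Unit clause (!z7) forces z7 = false.
Every clause is now satisfied; z2, z4 are unconstrained.
A satisfying assignment: z1=false, z2=false, z3=true, z4=true, z5=false, z6=true, z7=false.

Yes, satisfiable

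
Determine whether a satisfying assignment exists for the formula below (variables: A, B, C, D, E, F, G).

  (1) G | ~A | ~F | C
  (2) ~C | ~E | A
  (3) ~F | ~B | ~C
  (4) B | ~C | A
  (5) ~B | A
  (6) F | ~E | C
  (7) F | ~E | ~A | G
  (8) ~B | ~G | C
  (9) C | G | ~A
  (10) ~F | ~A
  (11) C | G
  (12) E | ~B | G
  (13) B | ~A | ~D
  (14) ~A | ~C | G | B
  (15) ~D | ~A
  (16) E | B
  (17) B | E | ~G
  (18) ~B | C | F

Try B = 1.
From the singleton clause (A), A = 1.
From the singleton clause (~F), F = 0.
From the singleton clause (~D), D = 0.
From the singleton clause (C), C = 1.
Try E = 1.
From the singleton clause (G), G = 1.
This assignment satisfies each clause.
A satisfying assignment: A ↦ 1,  B ↦ 1,  C ↦ 1,  D ↦ 0,  E ↦ 1,  F ↦ 0,  G ↦ 1.

Yes, satisfiable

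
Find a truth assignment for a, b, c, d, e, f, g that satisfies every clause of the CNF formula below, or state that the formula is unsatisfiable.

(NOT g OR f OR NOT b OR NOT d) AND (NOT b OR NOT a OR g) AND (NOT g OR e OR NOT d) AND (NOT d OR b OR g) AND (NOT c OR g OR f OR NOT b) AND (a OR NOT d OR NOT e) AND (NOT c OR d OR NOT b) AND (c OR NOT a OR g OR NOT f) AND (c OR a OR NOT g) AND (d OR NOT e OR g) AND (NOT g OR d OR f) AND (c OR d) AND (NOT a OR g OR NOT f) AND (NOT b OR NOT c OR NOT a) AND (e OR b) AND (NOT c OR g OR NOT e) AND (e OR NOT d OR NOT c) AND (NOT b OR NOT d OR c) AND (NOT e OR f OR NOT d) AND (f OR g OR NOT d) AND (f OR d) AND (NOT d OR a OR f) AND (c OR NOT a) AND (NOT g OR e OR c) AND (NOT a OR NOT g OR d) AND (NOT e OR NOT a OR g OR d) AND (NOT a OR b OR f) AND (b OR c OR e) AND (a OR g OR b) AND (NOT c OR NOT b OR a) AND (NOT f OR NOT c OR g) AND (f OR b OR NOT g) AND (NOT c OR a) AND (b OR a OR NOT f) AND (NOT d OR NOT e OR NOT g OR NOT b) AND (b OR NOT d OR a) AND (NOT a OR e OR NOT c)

a=true; b=false; c=true; d=true; e=true; f=true; g=true

Branch on c: set c = true.
(a) alone gives a = true.
(NOT b) alone gives b = false.
(e) alone gives e = true.
(g) alone gives g = true.
(d) alone gives d = true.
(f) alone gives f = true.
All clauses are satisfied.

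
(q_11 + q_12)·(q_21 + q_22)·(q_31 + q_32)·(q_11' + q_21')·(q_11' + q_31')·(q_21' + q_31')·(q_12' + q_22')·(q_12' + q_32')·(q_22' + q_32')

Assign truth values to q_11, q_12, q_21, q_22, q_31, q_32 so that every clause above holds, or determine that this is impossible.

UNSATISFIABLE

Branch on q_11: set q_11 = 1.
(q_21') alone gives q_21 = 0.
(q_22) alone gives q_22 = 1.
(q_31') alone gives q_31 = 0.
(q_32) alone gives q_32 = 1.
But (q_32') is also a unit clause — contradiction.
Backtrack on q_11: now try q_11 = 0.
(q_12) alone gives q_12 = 1.
(q_22') alone gives q_22 = 0.
(q_21) alone gives q_21 = 1.
(q_31') alone gives q_31 = 0.
(q_32) alone gives q_32 = 1.
But (q_32') is also a unit clause — contradiction.
Neither q_11 = 1 nor q_11 = 0 works.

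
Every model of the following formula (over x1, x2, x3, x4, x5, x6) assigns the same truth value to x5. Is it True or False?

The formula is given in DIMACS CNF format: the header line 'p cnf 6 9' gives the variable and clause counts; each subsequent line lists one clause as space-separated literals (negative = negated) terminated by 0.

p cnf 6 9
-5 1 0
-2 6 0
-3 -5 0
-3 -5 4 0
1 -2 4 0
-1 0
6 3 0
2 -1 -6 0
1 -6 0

False

Suppose x5 = True.
(x1) alone gives x1 = True.
But (¬x1) is also a unit clause — contradiction.
So every satisfying assignment has x5 = False.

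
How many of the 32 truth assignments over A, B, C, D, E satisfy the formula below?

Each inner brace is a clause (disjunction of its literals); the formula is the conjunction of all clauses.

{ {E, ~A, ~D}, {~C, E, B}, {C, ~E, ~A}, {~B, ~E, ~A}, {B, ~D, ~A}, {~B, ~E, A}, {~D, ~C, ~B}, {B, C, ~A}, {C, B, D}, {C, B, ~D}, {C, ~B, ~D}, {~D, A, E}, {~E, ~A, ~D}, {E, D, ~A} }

There are 2^5 = 32 truth assignments over (A, B, C, D, E).
Split on B. With B = 1, the clauses containing B are satisfied and ~B drops from the rest; 2 of the 2^4 = 16 assignments to the other variables satisfy what remains.
With B = 0, by the same count on the reduced clause set, 3 assignments work.
(One model: A=F, B=F, C=T, D=F, E=T.)
Total: 2 + 3 = 5.

5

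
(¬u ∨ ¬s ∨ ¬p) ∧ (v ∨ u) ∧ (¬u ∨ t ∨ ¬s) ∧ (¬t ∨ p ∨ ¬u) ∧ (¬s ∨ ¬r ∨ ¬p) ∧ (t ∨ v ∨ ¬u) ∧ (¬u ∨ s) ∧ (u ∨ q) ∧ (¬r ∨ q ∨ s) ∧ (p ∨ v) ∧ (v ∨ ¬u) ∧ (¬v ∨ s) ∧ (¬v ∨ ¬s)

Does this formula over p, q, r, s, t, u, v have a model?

Branch on v: set v = True.
From the singleton clause (s), s = True.
That conflicts with the unit clause (¬s).
Undo v and try v = False.
From the singleton clause (u), u = True.
That conflicts with the unit clause (¬u).
Either choice for v ends in contradiction.
No assignment satisfies every clause.

Unsatisfiable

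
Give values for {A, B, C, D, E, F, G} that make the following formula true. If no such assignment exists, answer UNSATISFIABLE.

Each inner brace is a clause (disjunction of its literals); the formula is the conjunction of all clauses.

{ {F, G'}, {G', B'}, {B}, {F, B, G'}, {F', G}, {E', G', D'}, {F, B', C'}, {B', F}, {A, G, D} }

UNSATISFIABLE

From the singleton clause (B), B = 1.
From the singleton clause (G'), G = 0.
From the singleton clause (F'), F = 0.
That conflicts with the unit clause (F).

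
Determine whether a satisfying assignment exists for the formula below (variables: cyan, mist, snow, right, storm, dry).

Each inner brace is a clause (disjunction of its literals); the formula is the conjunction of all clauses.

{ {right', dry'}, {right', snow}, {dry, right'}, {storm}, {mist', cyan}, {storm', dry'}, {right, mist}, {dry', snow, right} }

Yes

The clause (storm) is unit, so storm = 1.
The clause (dry') is unit, so dry = 0.
The clause (right') is unit, so right = 0.
The clause (mist) is unit, so mist = 1.
The clause (cyan) is unit, so cyan = 1.
Every clause is now satisfied; snow is unconstrained.
A satisfying assignment: cyan ↦ 1,  mist ↦ 1,  snow ↦ 0,  right ↦ 0,  storm ↦ 1,  dry ↦ 0.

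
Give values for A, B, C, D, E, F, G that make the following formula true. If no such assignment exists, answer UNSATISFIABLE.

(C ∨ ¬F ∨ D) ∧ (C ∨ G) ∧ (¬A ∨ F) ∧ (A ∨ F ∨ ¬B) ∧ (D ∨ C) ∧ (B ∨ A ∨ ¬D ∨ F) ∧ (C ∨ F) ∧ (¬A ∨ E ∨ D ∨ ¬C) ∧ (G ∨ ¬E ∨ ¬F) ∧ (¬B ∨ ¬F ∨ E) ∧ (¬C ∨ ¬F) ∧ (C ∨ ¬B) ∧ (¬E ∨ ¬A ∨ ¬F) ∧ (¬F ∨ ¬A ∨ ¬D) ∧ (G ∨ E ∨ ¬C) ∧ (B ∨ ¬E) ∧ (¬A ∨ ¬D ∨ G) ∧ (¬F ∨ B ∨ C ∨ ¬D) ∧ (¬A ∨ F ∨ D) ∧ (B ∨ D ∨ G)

A: False,  B: False,  C: True,  D: False,  E: False,  F: False,  G: True

Branch on C: set C = True.
Unit clause (¬F) forces F = False.
Unit clause (¬A) forces A = False.
Unit clause (¬B) forces B = False.
Unit clause (¬D) forces D = False.
Unit clause (¬E) forces E = False.
Unit clause (G) forces G = True.
All clauses are satisfied.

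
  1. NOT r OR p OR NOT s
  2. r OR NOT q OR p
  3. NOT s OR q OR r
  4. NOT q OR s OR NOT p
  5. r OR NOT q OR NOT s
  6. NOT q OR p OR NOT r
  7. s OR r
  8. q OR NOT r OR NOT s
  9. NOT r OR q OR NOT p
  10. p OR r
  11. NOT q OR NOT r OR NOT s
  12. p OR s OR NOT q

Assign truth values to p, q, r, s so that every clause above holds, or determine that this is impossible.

Branch on s: set s = false.
Unit clause (r) forces r = true.
Branch on q: set q = false.
Unit clause (NOT p) forces p = false.
This assignment satisfies each clause.

p=false, q=false, r=true, s=false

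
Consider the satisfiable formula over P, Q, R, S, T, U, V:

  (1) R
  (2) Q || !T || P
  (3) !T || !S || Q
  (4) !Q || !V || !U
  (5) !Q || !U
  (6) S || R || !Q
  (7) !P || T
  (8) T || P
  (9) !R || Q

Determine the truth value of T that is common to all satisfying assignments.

True

Suppose T = false.
(R) alone gives R = true.
(!P) alone gives P = false.
That conflicts with the unit clause (P).
So every satisfying assignment has T = True.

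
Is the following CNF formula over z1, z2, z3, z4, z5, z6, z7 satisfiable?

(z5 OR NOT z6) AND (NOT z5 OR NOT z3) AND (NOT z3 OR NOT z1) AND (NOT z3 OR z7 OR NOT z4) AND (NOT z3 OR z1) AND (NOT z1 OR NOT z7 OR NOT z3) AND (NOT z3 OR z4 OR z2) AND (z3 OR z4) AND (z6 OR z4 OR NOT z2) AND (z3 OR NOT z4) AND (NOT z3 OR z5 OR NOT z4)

No, unsatisfiable

Branch on z5: set z5 = true.
(NOT z3) alone gives z3 = false.
(z4) alone gives z4 = true.
But (NOT z4) is also a unit clause — contradiction.
Undo z5 and try z5 = false.
(NOT z6) alone gives z6 = false.
Branch on z3: set z3 = false.
(z4) alone gives z4 = true.
But (NOT z4) is also a unit clause — contradiction.
Undo z3 and try z3 = true.
(NOT z1) alone gives z1 = false.
But (z1) is also a unit clause — contradiction.
Neither z3 = true nor z3 = false works.
Neither z5 = true nor z5 = false works.
No assignment satisfies every clause.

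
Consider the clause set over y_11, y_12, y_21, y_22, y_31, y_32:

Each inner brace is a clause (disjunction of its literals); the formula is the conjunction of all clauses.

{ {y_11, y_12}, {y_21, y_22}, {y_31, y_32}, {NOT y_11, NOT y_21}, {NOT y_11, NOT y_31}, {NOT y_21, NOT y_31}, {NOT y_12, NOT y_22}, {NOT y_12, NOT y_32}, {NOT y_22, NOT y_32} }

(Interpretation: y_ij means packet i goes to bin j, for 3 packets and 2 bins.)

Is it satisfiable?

Unsatisfiable

Case y_11 = true:
From the singleton clause (NOT y_21), y_21 = false.
From the singleton clause (y_22), y_22 = true.
From the singleton clause (NOT y_31), y_31 = false.
From the singleton clause (y_32), y_32 = true.
But (NOT y_32) is also a unit clause — contradiction.
Undo y_11 and try y_11 = false.
From the singleton clause (y_12), y_12 = true.
From the singleton clause (NOT y_22), y_22 = false.
From the singleton clause (y_21), y_21 = true.
From the singleton clause (NOT y_31), y_31 = false.
From the singleton clause (y_32), y_32 = true.
But (NOT y_32) is also a unit clause — contradiction.
Either choice for y_11 ends in contradiction.
No assignment satisfies every clause.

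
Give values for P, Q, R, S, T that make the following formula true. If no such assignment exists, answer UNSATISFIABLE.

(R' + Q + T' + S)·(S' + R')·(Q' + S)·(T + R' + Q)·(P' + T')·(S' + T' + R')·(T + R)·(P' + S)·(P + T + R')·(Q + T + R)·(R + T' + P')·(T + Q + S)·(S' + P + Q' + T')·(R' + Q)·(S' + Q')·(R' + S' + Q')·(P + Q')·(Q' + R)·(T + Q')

P ↦ 0,  Q ↦ 0,  R ↦ 0,  S ↦ 0,  T ↦ 1

Branch on S: set S = 0.
The clause (Q') is unit, so Q = 0.
The clause (P') is unit, so P = 0.
The clause (T) is unit, so T = 1.
The clause (R') is unit, so R = 0.
All clauses are satisfied.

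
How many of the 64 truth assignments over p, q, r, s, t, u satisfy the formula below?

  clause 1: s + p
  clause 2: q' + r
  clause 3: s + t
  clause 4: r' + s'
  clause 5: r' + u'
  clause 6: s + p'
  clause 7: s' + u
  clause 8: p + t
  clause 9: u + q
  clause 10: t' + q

1

There are 2^6 = 64 truth assignments over (p, q, r, s, t, u).
Split on r. With r = 1, the clauses containing r are satisfied and r' drops from the rest; 0 of the 2^5 = 32 assignments to the other variables satisfy what remains.
With r = 0, by the same count on the reduced clause set, 1 assignment works.
(One model: p=T, q=F, r=F, s=T, t=F, u=T.)
Total: 0 + 1 = 1.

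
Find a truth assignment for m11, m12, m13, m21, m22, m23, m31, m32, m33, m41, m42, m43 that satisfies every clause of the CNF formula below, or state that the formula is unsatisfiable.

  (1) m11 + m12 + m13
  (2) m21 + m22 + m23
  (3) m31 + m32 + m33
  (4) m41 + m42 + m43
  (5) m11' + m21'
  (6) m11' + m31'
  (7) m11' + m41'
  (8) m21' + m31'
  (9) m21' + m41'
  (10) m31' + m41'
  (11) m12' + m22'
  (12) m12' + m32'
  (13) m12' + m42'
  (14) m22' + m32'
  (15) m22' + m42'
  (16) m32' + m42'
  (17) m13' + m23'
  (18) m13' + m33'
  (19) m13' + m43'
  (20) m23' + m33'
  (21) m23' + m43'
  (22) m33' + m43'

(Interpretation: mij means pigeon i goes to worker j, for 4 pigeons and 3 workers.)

UNSATISFIABLE

Case m11 = 0:
Case m12 = 1:
Unit clause (m22') forces m22 = 0.
Unit clause (m32') forces m32 = 0.
Unit clause (m42') forces m42 = 0.
Case m21 = 1:
Unit clause (m31') forces m31 = 0.
Unit clause (m33) forces m33 = 1.
Unit clause (m41') forces m41 = 0.
Unit clause (m43) forces m43 = 1.
But (m43') is also a unit clause — contradiction.
So m21 must be the other value — set m21 = 0.
Unit clause (m23) forces m23 = 1.
Unit clause (m13') forces m13 = 0.
Unit clause (m33') forces m33 = 0.
Unit clause (m31) forces m31 = 1.
Unit clause (m41') forces m41 = 0.
Unit clause (m43) forces m43 = 1.
But (m43') is also a unit clause — contradiction.
Neither m21 = 1 nor m21 = 0 works.
So m12 must be the other value — set m12 = 0.
Unit clause (m13) forces m13 = 1.
Unit clause (m23') forces m23 = 0.
Unit clause (m33') forces m33 = 0.
Unit clause (m43') forces m43 = 0.
Case m21 = 1:
Unit clause (m31') forces m31 = 0.
Unit clause (m32) forces m32 = 1.
Unit clause (m41') forces m41 = 0.
Unit clause (m42) forces m42 = 1.
But (m42') is also a unit clause — contradiction.
So m21 must be the other value — set m21 = 0.
Unit clause (m22) forces m22 = 1.
Unit clause (m32') forces m32 = 0.
Unit clause (m31) forces m31 = 1.
Unit clause (m41') forces m41 = 0.
Unit clause (m42) forces m42 = 1.
But (m42') is also a unit clause — contradiction.
Neither m21 = 1 nor m21 = 0 works.
Neither m12 = 1 nor m12 = 0 works.
So m11 must be the other value — set m11 = 1.
Unit clause (m21') forces m21 = 0.
Unit clause (m31') forces m31 = 0.
Unit clause (m41') forces m41 = 0.
Case m22 = 1:
Unit clause (m12') forces m12 = 0.
Unit clause (m32') forces m32 = 0.
Unit clause (m33) forces m33 = 1.
Unit clause (m42') forces m42 = 0.
Unit clause (m43) forces m43 = 1.
But (m43') is also a unit clause — contradiction.
So m22 must be the other value — set m22 = 0.
Unit clause (m23) forces m23 = 1.
Unit clause (m13') forces m13 = 0.
Unit clause (m33') forces m33 = 0.
Unit clause (m32) forces m32 = 1.
Unit clause (m12') forces m12 = 0.
Unit clause (m42') forces m42 = 0.
Unit clause (m43) forces m43 = 1.
But (m43') is also a unit clause — contradiction.
Neither m22 = 1 nor m22 = 0 works.
Neither m11 = 1 nor m11 = 0 works.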